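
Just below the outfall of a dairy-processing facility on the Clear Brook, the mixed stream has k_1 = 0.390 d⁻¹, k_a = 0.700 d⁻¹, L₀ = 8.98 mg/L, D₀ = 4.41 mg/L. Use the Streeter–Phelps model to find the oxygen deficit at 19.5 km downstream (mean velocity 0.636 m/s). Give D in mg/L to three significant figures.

Travel time t = x/v = 19.5 km / (0.636 m/s) = 19500 m / 0.636 m/s = 30660 s = 0.3549 d.
k_1 L₀/(k_a−k_1) = 0.390×8.98/(0.700−0.390) = 3.502/0.3100 = 11.30 mg/L.
e^(−k_1 t) = e^(−0.390×0.3549) = 0.8708; e^(−k_a t) = e^(−0.700×0.3549) = 0.7800.
D = 11.30 × (0.8708 − 0.7800) + 4.41 × 0.7800 = 1.025 + 3.440 = 4.465 mg/L.

D ≈ 4.46 mg/L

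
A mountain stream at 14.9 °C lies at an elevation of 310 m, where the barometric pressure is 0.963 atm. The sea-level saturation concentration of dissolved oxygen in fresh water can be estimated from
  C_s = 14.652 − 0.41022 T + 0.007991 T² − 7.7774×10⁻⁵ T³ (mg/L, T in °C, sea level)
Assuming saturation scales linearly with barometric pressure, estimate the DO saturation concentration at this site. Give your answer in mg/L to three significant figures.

C_s ≈ 9.68 mg/L

At sea level: C_s = 14.652 − 0.41022×14.9 + 0.007991×14.9² − 7.7774×10⁻⁵×14.9³ = 10.06 mg/L.
Pressure correction: C_s' = 10.06 × 0.963 = 9.684 mg/L.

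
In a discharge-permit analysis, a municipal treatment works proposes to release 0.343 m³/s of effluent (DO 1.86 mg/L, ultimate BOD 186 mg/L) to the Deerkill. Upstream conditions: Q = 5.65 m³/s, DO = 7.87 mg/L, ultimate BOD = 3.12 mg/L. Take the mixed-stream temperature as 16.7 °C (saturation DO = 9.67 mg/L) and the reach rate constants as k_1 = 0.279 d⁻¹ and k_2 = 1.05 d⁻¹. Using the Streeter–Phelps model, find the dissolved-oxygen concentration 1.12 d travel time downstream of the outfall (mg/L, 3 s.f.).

DO ≈ 6.93 mg/L

Mixed DO = (5.65×7.87 + 0.343×1.86)/(5.65+0.343) = 45.10/5.993 = 7.526 mg/L.
Mixed L₀ = (5.65×3.12 + 0.343×186)/(5.993) = 81.43/5.993 = 13.59 mg/L.
Initial deficit D₀ = C_s − DO₀ = 9.67 − 7.526 = 2.144 mg/L.
D(1.12) = [0.279×13.59/(1.05−0.279)](e^(−0.279×1.12) − e^(−1.05×1.12)) + 2.144 e^(−1.05×1.12)
= 4.917 × (0.7316 − 0.3085) + 2.144 × 0.3085 = 2.742 mg/L.
DO = 9.67 − 2.742 = 6.928 mg/L.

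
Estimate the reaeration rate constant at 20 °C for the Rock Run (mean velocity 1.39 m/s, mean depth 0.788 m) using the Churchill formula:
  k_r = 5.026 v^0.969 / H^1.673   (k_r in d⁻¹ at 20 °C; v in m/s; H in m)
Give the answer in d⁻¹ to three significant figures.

k_r = 5.026 × 1.39^0.969 / 0.788^1.673 = 5.026 × 1.376 / 0.6713 = 10.30 d⁻¹.

k_r ≈ 10.3 d⁻¹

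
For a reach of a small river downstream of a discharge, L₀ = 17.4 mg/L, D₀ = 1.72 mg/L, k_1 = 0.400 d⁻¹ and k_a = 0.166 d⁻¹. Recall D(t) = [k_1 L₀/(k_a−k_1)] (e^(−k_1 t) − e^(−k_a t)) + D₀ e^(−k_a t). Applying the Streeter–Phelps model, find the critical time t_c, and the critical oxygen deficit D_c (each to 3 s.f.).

t_c = [1/(k_a−k_1)] ln[(k_a/k_1)(1 − D₀(k_a−k_1)/(k_1 L₀))]
= [1/(0.166−0.400)] ln[(0.166/0.400)(1 − 1.72×-0.2340/(0.400×17.4))]
= (1/-0.2340) ln[0.4150 × 1.058] = -4.274 × ln(0.4390) = -4.274 × -0.8233 = 3.518 d.
L(t_c) = L₀ e^(−k_1 t_c) = 17.4 × 0.2448 = 4.260 mg/L, and at the critical point k_a D_c = k_1 L, so D_c = (0.400/0.166) × 4.260 = 10.26 mg/L.

t_c ≈ 3.52 d; D_c ≈ 10.3 mg/L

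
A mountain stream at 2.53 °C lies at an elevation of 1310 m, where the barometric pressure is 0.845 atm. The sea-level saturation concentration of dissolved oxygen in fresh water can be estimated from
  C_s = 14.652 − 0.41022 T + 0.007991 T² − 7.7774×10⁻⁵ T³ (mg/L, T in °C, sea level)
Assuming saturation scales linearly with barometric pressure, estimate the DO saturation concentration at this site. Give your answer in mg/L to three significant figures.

At sea level: C_s = 14.652 − 0.41022×2.53 + 0.007991×2.53² − 7.7774×10⁻⁵×2.53³ = 13.66 mg/L.
Pressure correction: C_s' = 13.66 × 0.845 = 11.55 mg/L.

C_s ≈ 11.5 mg/L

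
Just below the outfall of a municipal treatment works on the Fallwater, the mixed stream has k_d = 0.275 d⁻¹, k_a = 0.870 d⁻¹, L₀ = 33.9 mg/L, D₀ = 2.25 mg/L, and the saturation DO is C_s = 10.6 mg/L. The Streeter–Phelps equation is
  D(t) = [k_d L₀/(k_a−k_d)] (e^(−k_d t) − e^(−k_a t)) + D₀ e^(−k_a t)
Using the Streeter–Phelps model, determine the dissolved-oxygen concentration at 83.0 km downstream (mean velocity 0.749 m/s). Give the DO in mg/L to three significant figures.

DO ≈ 3.99 mg/L

Travel time t = x/v = 83.0 km / (0.749 m/s) = 83000 m / 0.749 m/s = 110800 s = 1.283 d.
k_d L₀/(k_a−k_d) = 0.275×33.9/(0.870−0.275) = 9.322/0.5950 = 15.67 mg/L.
e^(−k_d t) = e^(−0.275×1.283) = 0.7028; e^(−k_a t) = e^(−0.870×1.283) = 0.3276.
D = 15.67 × (0.7028 − 0.3276) + 2.25 × 0.3276 = 5.878 + 0.7372 = 6.615 mg/L.
DO = C_s − D = 10.6 − 6.615 = 3.985 mg/L.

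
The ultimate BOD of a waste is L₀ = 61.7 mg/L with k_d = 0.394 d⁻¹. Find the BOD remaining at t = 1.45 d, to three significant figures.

L_t = L₀ e^(−k_d t) = 61.7 × e^(−0.394×1.45) = 61.7 × 0.5648 = 34.85 mg/L.

L ≈ 34.8 mg/L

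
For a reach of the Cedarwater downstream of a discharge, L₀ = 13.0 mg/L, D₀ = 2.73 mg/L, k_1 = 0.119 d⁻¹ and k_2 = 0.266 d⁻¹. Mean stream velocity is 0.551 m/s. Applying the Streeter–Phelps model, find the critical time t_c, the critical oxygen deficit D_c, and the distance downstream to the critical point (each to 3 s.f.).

t_c ≈ 3.43 d; D_c ≈ 3.87 mg/L; x_c ≈ 163 km

With k_2/k_1 = 2.235 and 1 − D₀(k_2−k_1)/(k_1 L₀) = 0.7406,
t_c = ln(2.235 × 0.7406) / (0.266 − 0.119) = ln(1.655) / 0.1470 = 0.5041/0.1470 = 3.429 d.
L(t_c) = L₀ e^(−k_1 t_c) = 13.0 × 0.6649 = 8.644 mg/L, and at the critical point k_2 D_c = k_1 L, so D_c = (0.119/0.266) × 8.644 = 3.867 mg/L.
x_c = v t_c = 0.551 m/s × 3.429 d × 86400 s/d = 163200 m ≈ 163 km.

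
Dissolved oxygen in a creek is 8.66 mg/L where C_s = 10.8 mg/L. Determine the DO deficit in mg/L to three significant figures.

D = C_s − C = 10.8 − 8.66 = 2.14 mg/L.

D ≈ 2.14 mg/L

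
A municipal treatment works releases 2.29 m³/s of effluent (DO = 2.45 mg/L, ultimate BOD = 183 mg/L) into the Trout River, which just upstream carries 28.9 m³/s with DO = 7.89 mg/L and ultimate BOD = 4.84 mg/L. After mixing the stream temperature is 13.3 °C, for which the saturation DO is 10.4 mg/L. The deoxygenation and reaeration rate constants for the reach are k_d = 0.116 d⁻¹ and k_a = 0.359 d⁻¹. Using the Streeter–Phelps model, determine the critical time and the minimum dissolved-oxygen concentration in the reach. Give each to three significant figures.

t_c ≈ 2.94 d; minimum DO ≈ 6.28 mg/L

Mixed DO = (28.9×7.89 + 2.29×2.45)/(28.9+2.29) = 233.6/31.19 = 7.491 mg/L.
Mixed L₀ = (28.9×4.84 + 2.29×183)/(31.19) = 558.9/31.19 = 17.92 mg/L.
Initial deficit D₀ = C_s − DO₀ = 10.4 − 7.491 = 2.909 mg/L.
t_c = (1/0.2430) ln[(0.359/0.116)(1 − 2.909×0.2430/(0.116×17.92))] = 4.115 × ln(2.042) = 2.939 d.
D_c = (0.116/0.359) × 17.92 × e^(−0.116×2.939) = 0.3231 × 17.92 × 0.7111 = 4.118 mg/L.
Minimum DO = 10.4 − 4.118 = 6.282 mg/L.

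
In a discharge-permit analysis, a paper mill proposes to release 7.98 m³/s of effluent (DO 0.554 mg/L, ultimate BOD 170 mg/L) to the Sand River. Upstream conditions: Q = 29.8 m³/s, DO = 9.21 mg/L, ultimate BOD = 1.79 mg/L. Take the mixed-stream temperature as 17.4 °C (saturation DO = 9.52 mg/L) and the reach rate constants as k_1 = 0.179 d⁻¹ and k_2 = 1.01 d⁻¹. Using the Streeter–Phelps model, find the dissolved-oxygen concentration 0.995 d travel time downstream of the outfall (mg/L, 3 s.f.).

Mixed DO = (29.8×9.21 + 7.98×0.554)/(29.8+7.98) = 278.9/37.78 = 7.382 mg/L.
Mixed L₀ = (29.8×1.79 + 7.98×170)/(37.78) = 1410/37.78 = 37.32 mg/L.
Initial deficit D₀ = C_s − DO₀ = 9.52 − 7.382 = 2.138 mg/L.
D(0.995) = [0.179×37.32/(1.01−0.179)](e^(−0.179×0.995) − e^(−1.01×0.995)) + 2.138 e^(−1.01×0.995)
= 8.039 × (0.8369 − 0.3661) + 2.138 × 0.3661 = 4.567 mg/L.
DO = 9.52 − 4.567 = 4.953 mg/L.

DO ≈ 4.95 mg/L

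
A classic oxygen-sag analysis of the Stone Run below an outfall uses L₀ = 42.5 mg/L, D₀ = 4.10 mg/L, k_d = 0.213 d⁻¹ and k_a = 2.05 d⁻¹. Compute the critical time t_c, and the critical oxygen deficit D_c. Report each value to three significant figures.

t_c ≈ 0.262 d; D_c ≈ 4.18 mg/L

With k_a/k_d = 9.624 and 1 − D₀(k_a−k_d)/(k_d L₀) = 0.1680,
t_c = ln(9.624 × 0.1680) / (2.05 − 0.213) = ln(1.617) / 1.837 = 0.4805/1.837 = 0.2616 d.
D_c = (k_d/k_a) L₀ e^(−k_d t_c) = (0.213/2.05) × 42.5 × e^(−0.213×0.2616) = 0.1039 × 42.5 × 0.9458 = 4.177 mg/L.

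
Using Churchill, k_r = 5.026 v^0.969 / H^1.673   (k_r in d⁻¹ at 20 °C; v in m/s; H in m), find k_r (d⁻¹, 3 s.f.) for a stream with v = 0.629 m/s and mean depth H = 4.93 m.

k_r ≈ 0.222 d⁻¹

k_r = 5.026 × 0.629^0.969 / 4.93^1.673 = 5.026 × 0.6381 / 14.43 = 0.2223 d⁻¹.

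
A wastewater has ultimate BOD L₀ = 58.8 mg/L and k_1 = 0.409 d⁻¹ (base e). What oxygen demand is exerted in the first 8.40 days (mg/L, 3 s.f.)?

y_t = L₀(1 − e^(−k_1 t)) = 58.8 × (1 − e^(−0.409×8.40))
= 58.8 × (1 − 0.03221) = 58.8 × 0.9678 = 56.91 mg/L.

y ≈ 56.9 mg/L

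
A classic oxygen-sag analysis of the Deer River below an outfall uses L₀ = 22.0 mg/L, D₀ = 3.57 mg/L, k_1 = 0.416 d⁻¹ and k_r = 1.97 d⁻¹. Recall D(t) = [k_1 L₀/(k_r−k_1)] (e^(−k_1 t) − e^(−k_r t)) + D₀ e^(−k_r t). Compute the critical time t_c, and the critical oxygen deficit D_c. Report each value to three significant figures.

t_c ≈ 0.401 d; D_c ≈ 3.93 mg/L

With k_r/k_1 = 4.736 and 1 − D₀(k_r−k_1)/(k_1 L₀) = 0.3938,
t_c = ln(4.736 × 0.3938) / (1.97 − 0.416) = ln(1.865) / 1.554 = 0.6232/1.554 = 0.4011 d.
D_c = (k_1/k_r) L₀ e^(−k_1 t_c) = (0.416/1.97) × 22.0 × e^(−0.416×0.4011) = 0.2112 × 22.0 × 0.8463 = 3.932 mg/L.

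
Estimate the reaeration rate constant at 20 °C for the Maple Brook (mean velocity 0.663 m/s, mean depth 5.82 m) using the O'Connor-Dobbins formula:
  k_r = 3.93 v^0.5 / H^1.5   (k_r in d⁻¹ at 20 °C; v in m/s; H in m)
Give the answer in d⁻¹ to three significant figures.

k_r ≈ 0.228 d⁻¹

k_r = 3.93 × 0.663^0.5 / 5.82^1.5 = 3.93 × 0.8142 / 14.04 = 0.2279 d⁻¹.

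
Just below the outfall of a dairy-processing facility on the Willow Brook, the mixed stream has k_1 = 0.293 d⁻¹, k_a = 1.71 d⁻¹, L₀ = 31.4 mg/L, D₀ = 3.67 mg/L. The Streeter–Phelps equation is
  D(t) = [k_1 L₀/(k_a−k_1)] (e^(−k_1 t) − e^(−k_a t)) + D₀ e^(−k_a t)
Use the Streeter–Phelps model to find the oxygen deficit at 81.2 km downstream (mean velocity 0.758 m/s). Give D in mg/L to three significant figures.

Travel time t = x/v = 81.2 km / (0.758 m/s) = 81200 m / 0.758 m/s = 107100 s = 1.240 d.
k_1 L₀/(k_a−k_1) = 0.293×31.4/(1.71−0.293) = 9.200/1.417 = 6.493 mg/L.
e^(−k_1 t) = e^(−0.293×1.240) = 0.6954; e^(−k_a t) = e^(−1.71×1.240) = 0.1200.
D = 6.493 × (0.6954 − 0.1200) + 3.67 × 0.1200 = 3.736 + 0.4404 = 4.176 mg/L.

D ≈ 4.18 mg/L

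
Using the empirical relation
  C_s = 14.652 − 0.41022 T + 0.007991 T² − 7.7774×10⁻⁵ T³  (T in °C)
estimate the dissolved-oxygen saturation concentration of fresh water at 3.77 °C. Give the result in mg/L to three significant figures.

C_s ≈ 13.2 mg/L

C_s = 14.652 − 0.41022×3.77 + 0.007991×3.77² − 7.7774×10⁻⁵×3.77³ = 13.21 mg/L.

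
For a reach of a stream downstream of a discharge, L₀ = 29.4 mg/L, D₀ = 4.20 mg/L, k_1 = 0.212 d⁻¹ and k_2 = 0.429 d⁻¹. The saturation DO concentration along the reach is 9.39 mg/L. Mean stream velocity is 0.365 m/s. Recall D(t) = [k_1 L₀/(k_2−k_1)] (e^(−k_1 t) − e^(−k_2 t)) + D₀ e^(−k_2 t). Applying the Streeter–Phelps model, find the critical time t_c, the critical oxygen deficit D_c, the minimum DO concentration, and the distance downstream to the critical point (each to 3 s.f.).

With k_2/k_1 = 2.024 and 1 − D₀(k_2−k_1)/(k_1 L₀) = 0.8538,
t_c = ln(2.024 × 0.8538) / (0.429 − 0.212) = ln(1.728) / 0.2170 = 0.5468/0.2170 = 2.520 d.
D_c = (k_1/k_2) L₀ e^(−k_1 t_c) = (0.212/0.429) × 29.4 × e^(−0.212×2.520) = 0.4942 × 29.4 × 0.5861 = 8.516 mg/L.
Minimum DO = C_s − D_c = 9.39 − 8.516 = 0.8740 mg/L.
x_c = v t_c = 0.365 m/s × 2.520 d × 86400 s/d = 79460 m ≈ 79.5 km.

t_c ≈ 2.52 d; D_c ≈ 8.52 mg/L; min DO ≈ 0.874 mg/L; x_c ≈ 79.5 km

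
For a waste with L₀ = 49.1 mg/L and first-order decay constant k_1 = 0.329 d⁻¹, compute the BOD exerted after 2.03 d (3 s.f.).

y ≈ 23.9 mg/L

y_t = L₀(1 − e^(−k_1 t)) = 49.1 × (1 − e^(−0.329×2.03))
= 49.1 × (1 − 0.5128) = 49.1 × 0.4872 = 23.92 mg/L.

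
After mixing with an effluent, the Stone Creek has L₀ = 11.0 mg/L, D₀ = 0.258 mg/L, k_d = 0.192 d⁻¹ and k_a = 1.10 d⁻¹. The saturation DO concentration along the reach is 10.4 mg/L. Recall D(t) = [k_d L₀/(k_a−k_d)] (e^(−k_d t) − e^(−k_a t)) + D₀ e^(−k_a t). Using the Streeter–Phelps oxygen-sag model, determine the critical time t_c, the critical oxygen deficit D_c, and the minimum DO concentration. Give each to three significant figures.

t_c = [1/(k_a−k_d)] ln[(k_a/k_d)(1 − D₀(k_a−k_d)/(k_d L₀))]
= [1/(1.10−0.192)] ln[(1.10/0.192)(1 − 0.258×0.9080/(0.192×11.0))]
= (1/0.9080) ln[5.729 × 0.8891] = 1.101 × ln(5.094) = 1.101 × 1.628 = 1.793 d.
D_c = (k_d/k_a) L₀ e^(−k_d t_c) = (0.192/1.10) × 11.0 × e^(−0.192×1.793) = 0.1745 × 11.0 × 0.7088 = 1.361 mg/L.
Minimum DO = C_s − D_c = 10.4 − 1.361 = 9.039 mg/L.

t_c ≈ 1.79 d; D_c ≈ 1.36 mg/L; min DO ≈ 9.04 mg/L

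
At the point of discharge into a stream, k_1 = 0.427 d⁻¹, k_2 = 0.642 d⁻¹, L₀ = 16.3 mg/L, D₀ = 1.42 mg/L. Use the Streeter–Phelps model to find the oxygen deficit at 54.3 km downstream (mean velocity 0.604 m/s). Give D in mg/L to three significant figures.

D ≈ 4.89 mg/L

Travel time t = x/v = 54.3 km / (0.604 m/s) = 54300 m / 0.604 m/s = 89900 s = 1.041 d.
k_1 L₀/(k_2−k_1) = 0.427×16.3/(0.642−0.427) = 6.960/0.2150 = 32.37 mg/L.
e^(−k_1 t) = e^(−0.427×1.041) = 0.6413; e^(−k_2 t) = e^(−0.642×1.041) = 0.5127.
D = 32.37 × (0.6413 − 0.5127) + 1.42 × 0.5127 = 4.161 + 0.7281 = 4.889 mg/L.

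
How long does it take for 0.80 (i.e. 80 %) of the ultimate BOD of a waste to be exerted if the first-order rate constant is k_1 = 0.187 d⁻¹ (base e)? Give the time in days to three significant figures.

y/L₀ = 1 − e^(−k_1 t) = 0.80 ⇒ e^(−k_1 t) = 0.200
t = −ln(0.200) / 0.187 = 1.609 / 0.187 = 8.607 d.

t ≈ 8.61 d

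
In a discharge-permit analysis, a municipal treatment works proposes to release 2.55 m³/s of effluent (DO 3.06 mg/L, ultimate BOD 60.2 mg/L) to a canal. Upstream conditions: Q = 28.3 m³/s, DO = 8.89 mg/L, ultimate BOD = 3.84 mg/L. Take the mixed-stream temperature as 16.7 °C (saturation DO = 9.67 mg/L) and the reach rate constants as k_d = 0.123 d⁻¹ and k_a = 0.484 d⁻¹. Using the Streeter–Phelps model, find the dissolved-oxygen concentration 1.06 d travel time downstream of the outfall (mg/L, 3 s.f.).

Mixed DO = (28.3×8.89 + 2.55×3.06)/(28.3+2.55) = 259.4/30.85 = 8.408 mg/L.
Mixed L₀ = (28.3×3.84 + 2.55×60.2)/(30.85) = 262.2/30.85 = 8.499 mg/L.
Initial deficit D₀ = C_s − DO₀ = 9.67 − 8.408 = 1.262 mg/L.
D(1.06) = [0.123×8.499/(0.484−0.123)](e^(−0.123×1.06) − e^(−0.484×1.06)) + 1.262 e^(−0.484×1.06)
= 2.896 × (0.8778 − 0.5987) + 1.262 × 0.5987 = 1.564 mg/L.
DO = 9.67 − 1.564 = 8.106 mg/L.

DO ≈ 8.11 mg/L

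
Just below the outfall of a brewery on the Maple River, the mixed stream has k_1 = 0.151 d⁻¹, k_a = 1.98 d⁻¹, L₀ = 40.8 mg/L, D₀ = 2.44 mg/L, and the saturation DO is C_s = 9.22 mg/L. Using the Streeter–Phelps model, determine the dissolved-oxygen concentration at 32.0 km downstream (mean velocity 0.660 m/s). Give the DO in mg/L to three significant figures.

Travel time t = x/v = 32.0 km / (0.660 m/s) = 32000 m / 0.660 m/s = 48480 s = 0.5612 d.
k_1 L₀/(k_a−k_1) = 0.151×40.8/(1.98−0.151) = 6.161/1.829 = 3.368 mg/L.
e^(−k_1 t) = e^(−0.151×0.5612) = 0.9188; e^(−k_a t) = e^(−1.98×0.5612) = 0.3292.
D = 3.368 × (0.9188 − 0.3292) + 2.44 × 0.3292 = 1.986 + 0.8032 = 2.789 mg/L.
DO = C_s − D = 9.22 − 2.789 = 6.431 mg/L.

DO ≈ 6.43 mg/L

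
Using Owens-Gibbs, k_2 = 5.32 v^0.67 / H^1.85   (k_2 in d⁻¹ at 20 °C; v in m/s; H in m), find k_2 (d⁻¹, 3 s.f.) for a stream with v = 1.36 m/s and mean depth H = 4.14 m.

k_2 = 5.32 × 1.36^0.67 / 4.14^1.85 = 5.32 × 1.229 / 13.85 = 0.4720 d⁻¹.

k_2 ≈ 0.472 d⁻¹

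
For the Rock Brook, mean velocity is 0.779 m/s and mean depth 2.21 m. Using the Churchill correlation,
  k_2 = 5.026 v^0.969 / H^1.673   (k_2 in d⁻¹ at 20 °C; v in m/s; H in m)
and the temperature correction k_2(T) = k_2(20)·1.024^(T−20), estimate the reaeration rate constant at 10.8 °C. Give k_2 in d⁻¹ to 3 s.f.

k_2 ≈ 0.842 d⁻¹

k_2(20) = 5.026 × 0.779^0.969 / 2.21^1.673 = 5.026 × 0.7851 / 3.768 = 1.047 d⁻¹.
k_2(10.8) = 1.047 × 1.024^(10.8−20) = 1.047 × 0.8040 = 0.8418 d⁻¹.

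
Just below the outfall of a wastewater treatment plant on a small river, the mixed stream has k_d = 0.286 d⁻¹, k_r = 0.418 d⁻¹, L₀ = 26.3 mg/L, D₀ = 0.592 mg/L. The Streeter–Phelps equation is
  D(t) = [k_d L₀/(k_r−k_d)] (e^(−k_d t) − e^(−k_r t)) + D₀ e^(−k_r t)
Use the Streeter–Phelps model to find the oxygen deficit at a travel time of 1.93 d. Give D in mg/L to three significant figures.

k_d L₀/(k_r−k_d) = 0.286×26.3/(0.418−0.286) = 7.522/0.1320 = 56.98 mg/L.
e^(−k_d t) = e^(−0.286×1.930) = 0.5758; e^(−k_r t) = e^(−0.418×1.930) = 0.4463.
D = 56.98 × (0.5758 − 0.4463) + 0.592 × 0.4463 = 7.379 + 0.2642 = 7.643 mg/L.

D ≈ 7.64 mg/L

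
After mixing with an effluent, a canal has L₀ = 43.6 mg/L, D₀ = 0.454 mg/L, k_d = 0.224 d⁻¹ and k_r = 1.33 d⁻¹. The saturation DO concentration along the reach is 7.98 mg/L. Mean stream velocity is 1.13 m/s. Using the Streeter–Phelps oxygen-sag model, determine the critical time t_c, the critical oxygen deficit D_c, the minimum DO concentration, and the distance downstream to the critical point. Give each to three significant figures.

t_c ≈ 1.56 d; D_c ≈ 5.17 mg/L; min DO ≈ 2.81 mg/L; x_c ≈ 153 km

t_c = [1/(k_r−k_d)] ln[(k_r/k_d)(1 − D₀(k_r−k_d)/(k_d L₀))]
= [1/(1.33−0.224)] ln[(1.33/0.224)(1 − 0.454×1.106/(0.224×43.6))]
= (1/1.106) ln[5.938 × 0.9486] = 0.9042 × ln(5.632) = 0.9042 × 1.729 = 1.563 d.
L(t_c) = L₀ e^(−k_d t_c) = 43.6 × 0.7046 = 30.72 mg/L, and at the critical point k_r D_c = k_d L, so D_c = (0.224/1.33) × 30.72 = 5.174 mg/L.
Minimum DO = C_s − D_c = 7.98 − 5.174 = 2.806 mg/L.
x_c = v t_c = 1.13 m/s × 1.563 d × 86400 s/d = 152600 m ≈ 153 km.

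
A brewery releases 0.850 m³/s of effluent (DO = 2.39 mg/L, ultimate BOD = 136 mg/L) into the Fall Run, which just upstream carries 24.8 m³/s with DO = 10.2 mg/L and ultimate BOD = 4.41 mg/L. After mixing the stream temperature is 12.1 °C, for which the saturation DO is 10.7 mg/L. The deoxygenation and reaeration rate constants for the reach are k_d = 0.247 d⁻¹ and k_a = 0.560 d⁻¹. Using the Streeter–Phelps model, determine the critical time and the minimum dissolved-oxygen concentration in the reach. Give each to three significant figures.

t_c ≈ 2.24 d; minimum DO ≈ 8.48 mg/L

Mixed DO = (24.8×10.2 + 0.850×2.39)/(24.8+0.850) = 255.0/25.65 = 9.941 mg/L.
Mixed L₀ = (24.8×4.41 + 0.850×136)/(25.65) = 225.0/25.65 = 8.771 mg/L.
Initial deficit D₀ = C_s − DO₀ = 10.7 − 9.941 = 0.7588 mg/L.
t_c = (1/0.3130) ln[(0.560/0.247)(1 − 0.7588×0.3130/(0.247×8.771))] = 3.195 × ln(2.019) = 2.244 d.
D_c = (0.247/0.560) × 8.771 × e^(−0.247×2.244) = 0.4411 × 8.771 × 0.5745 = 2.222 mg/L.
Minimum DO = 10.7 − 2.222 = 8.478 mg/L.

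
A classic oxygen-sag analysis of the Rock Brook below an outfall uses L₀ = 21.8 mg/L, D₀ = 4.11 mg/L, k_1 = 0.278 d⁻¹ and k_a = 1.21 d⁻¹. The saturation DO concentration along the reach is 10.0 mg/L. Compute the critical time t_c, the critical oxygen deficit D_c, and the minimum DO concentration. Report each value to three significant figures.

With k_a/k_1 = 4.353 and 1 − D₀(k_a−k_1)/(k_1 L₀) = 0.3679,
t_c = ln(4.353 × 0.3679) / (1.21 − 0.278) = ln(1.601) / 0.9320 = 0.4709/0.9320 = 0.5053 d.
L(t_c) = L₀ e^(−k_1 t_c) = 21.8 × 0.8690 = 18.94 mg/L, and at the critical point k_a D_c = k_1 L, so D_c = (0.278/1.21) × 18.94 = 4.352 mg/L.
Minimum DO = C_s − D_c = 10.0 − 4.352 = 5.648 mg/L.

t_c ≈ 0.505 d; D_c ≈ 4.35 mg/L; min DO ≈ 5.65 mg/L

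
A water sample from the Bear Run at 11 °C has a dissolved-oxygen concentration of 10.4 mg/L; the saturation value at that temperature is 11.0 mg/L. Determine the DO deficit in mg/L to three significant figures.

D = C_s − C = 11.0 − 10.4 = 0.600 mg/L.

D ≈ 0.600 mg/L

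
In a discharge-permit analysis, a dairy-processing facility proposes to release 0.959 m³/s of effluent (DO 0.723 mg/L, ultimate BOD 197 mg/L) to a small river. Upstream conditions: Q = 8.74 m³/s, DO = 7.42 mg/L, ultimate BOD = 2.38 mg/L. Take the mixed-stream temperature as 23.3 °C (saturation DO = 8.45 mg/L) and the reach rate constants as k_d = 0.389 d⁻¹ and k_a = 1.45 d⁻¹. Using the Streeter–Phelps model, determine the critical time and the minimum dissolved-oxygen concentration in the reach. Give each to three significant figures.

Mixed DO = (8.74×7.42 + 0.959×0.723)/(8.74+0.959) = 65.54/9.699 = 6.758 mg/L.
Mixed L₀ = (8.74×2.38 + 0.959×197)/(9.699) = 209.7/9.699 = 21.62 mg/L.
Initial deficit D₀ = C_s − DO₀ = 8.45 − 6.758 = 1.692 mg/L.
t_c = (1/1.061) ln[(1.45/0.389)(1 − 1.692×1.061/(0.389×21.62))] = 0.9425 × ln(2.932) = 1.014 d.
D_c = (0.389/1.45) × 21.62 × e^(−0.389×1.014) = 0.2683 × 21.62 × 0.6741 = 3.910 mg/L.
Minimum DO = 8.45 − 3.910 = 4.540 mg/L.

t_c ≈ 1.01 d; minimum DO ≈ 4.54 mg/L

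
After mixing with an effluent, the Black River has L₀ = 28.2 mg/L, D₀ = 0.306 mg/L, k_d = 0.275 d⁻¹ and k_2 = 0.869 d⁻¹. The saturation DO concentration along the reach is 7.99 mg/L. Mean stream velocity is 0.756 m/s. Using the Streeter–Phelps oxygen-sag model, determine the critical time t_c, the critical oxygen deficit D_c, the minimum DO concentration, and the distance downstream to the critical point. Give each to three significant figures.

t_c = [1/(k_2−k_d)] ln[(k_2/k_d)(1 − D₀(k_2−k_d)/(k_d L₀))]
= [1/(0.869−0.275)] ln[(0.869/0.275)(1 − 0.306×0.5940/(0.275×28.2))]
= (1/0.5940) ln[3.160 × 0.9766] = 1.684 × ln(3.086) = 1.684 × 1.127 = 1.897 d.
L(t_c) = L₀ e^(−k_d t_c) = 28.2 × 0.5935 = 16.74 mg/L, and at the critical point k_2 D_c = k_d L, so D_c = (0.275/0.869) × 16.74 = 5.297 mg/L.
Minimum DO = C_s − D_c = 7.99 − 5.297 = 2.693 mg/L.
x_c = v t_c = 0.756 m/s × 1.897 d × 86400 s/d = 123900 m ≈ 124 km.

t_c ≈ 1.90 d; D_c ≈ 5.30 mg/L; min DO ≈ 2.69 mg/L; x_c ≈ 124 km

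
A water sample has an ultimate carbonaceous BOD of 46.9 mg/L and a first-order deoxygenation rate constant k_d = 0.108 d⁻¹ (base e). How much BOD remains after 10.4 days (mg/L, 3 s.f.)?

L_t = L₀ e^(−k_d t) = 46.9 × e^(−0.108×10.4) = 46.9 × 0.3252 = 15.25 mg/L.

L ≈ 15.3 mg/L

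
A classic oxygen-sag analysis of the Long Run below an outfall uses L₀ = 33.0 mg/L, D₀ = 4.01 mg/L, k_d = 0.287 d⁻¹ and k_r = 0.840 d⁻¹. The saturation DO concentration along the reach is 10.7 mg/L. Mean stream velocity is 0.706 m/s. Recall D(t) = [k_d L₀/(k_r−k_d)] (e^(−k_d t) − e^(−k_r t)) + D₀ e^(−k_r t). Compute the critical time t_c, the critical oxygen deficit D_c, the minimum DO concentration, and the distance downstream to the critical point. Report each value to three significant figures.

At the critical point dD/dt = 0, so k_d L₀ e^(−k_d t) = k_r D. Substituting D(t) from the Streeter–Phelps equation and solving for t gives
t_c = ln[(k_r/k_d)(1 − D₀(k_r−k_d)/(k_d L₀))] / (k_r−k_d).
Here k_r−k_d = 0.5530 d⁻¹ and 1 − D₀(k_r−k_d)/(k_d L₀) = 1 − 4.01×0.5530/(0.287×33.0) = 0.7659, so
t_c = ln(2.927 × 0.7659) / 0.5530 = 0.8072 / 0.5530 = 1.460 d.
D_c = (k_d/k_r) L₀ e^(−k_d t_c) = (0.287/0.840) × 33.0 × e^(−0.287×1.460) = 0.3417 × 33.0 × 0.6578 = 7.416 mg/L.
Minimum DO = C_s − D_c = 10.7 − 7.416 = 3.284 mg/L.
x_c = v t_c = 0.706 m/s × 1.460 d × 86400 s/d = 89030 m ≈ 89.0 km.

t_c ≈ 1.46 d; D_c ≈ 7.42 mg/L; min DO ≈ 3.28 mg/L; x_c ≈ 89.0 km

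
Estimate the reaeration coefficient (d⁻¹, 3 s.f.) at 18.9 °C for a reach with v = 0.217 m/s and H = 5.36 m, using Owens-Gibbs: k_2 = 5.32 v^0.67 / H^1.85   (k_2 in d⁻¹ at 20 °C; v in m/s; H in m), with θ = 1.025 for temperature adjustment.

k_2 ≈ 0.0833 d⁻¹

k_2(20) = 5.32 × 0.217^0.67 / 5.36^1.85 = 5.32 × 0.3593 / 22.33 = 0.08558 d⁻¹.
k_2(18.9) = 0.08558 × 1.025^(18.9−20) = 0.08558 × 0.9732 = 0.08329 d⁻¹.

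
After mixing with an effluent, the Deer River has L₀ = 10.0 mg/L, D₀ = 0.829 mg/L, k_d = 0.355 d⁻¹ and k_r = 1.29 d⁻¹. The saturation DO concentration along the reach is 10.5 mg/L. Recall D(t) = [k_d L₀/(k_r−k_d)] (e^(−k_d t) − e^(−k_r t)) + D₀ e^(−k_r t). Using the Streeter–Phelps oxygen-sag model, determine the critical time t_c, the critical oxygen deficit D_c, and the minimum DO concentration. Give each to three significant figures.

At the critical point dD/dt = 0, so k_d L₀ e^(−k_d t) = k_r D. Substituting D(t) from the Streeter–Phelps equation and solving for t gives
t_c = ln[(k_r/k_d)(1 − D₀(k_r−k_d)/(k_d L₀))] / (k_r−k_d).
Here k_r−k_d = 0.9350 d⁻¹ and 1 − D₀(k_r−k_d)/(k_d L₀) = 1 − 0.829×0.9350/(0.355×10.0) = 0.7817, so
t_c = ln(3.634 × 0.7817) / 0.9350 = 1.044 / 0.9350 = 1.117 d.
D_c = (k_d/k_r) L₀ e^(−k_d t_c) = (0.355/1.29) × 10.0 × e^(−0.355×1.117) = 0.2752 × 10.0 × 0.6728 = 1.851 mg/L.
Minimum DO = C_s − D_c = 10.5 − 1.851 = 8.649 mg/L.

t_c ≈ 1.12 d; D_c ≈ 1.85 mg/L; min DO ≈ 8.65 mg/L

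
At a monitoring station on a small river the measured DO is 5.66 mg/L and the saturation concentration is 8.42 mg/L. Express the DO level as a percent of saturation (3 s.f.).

67.2 % saturation

% saturation = C/C_s × 100 = 5.66/8.42 × 100 = 67.2 %.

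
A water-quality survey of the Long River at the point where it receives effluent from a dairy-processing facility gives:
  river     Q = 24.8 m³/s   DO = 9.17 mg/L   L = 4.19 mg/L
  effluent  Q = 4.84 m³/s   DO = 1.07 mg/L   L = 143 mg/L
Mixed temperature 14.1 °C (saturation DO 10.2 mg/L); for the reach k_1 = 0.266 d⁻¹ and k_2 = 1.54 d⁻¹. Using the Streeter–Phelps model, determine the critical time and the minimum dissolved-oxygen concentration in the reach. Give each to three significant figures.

Mixed DO = (24.8×9.17 + 4.84×1.07)/(24.8+4.84) = 232.6/29.64 = 7.847 mg/L.
Mixed L₀ = (24.8×4.19 + 4.84×143)/(29.64) = 796.0/29.64 = 26.86 mg/L.
Initial deficit D₀ = C_s − DO₀ = 10.2 − 7.847 = 2.353 mg/L.
t_c = (1/1.274) ln[(1.54/0.266)(1 − 2.353×1.274/(0.266×26.86))] = 0.7849 × ln(3.360) = 0.9514 d.
D_c = (0.266/1.54) × 26.86 × e^(−0.266×0.9514) = 0.1727 × 26.86 × 0.7764 = 3.602 mg/L.
Minimum DO = 10.2 − 3.602 = 6.598 mg/L.

t_c ≈ 0.951 d; minimum DO ≈ 6.60 mg/L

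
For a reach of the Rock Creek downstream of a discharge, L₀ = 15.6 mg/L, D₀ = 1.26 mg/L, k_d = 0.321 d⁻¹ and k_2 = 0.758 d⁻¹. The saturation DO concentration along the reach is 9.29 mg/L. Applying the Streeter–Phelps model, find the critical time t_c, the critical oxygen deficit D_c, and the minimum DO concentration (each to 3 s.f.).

At the critical point dD/dt = 0, so k_d L₀ e^(−k_d t) = k_2 D. Substituting D(t) from the Streeter–Phelps equation and solving for t gives
t_c = ln[(k_2/k_d)(1 − D₀(k_2−k_d)/(k_d L₀))] / (k_2−k_d).
Here k_2−k_d = 0.4370 d⁻¹ and 1 − D₀(k_2−k_d)/(k_d L₀) = 1 − 1.26×0.4370/(0.321×15.6) = 0.8900, so
t_c = ln(2.361 × 0.8900) / 0.4370 = 0.7428 / 0.4370 = 1.700 d.
D_c = (k_d/k_2) L₀ e^(−k_d t_c) = (0.321/0.758) × 15.6 × e^(−0.321×1.700) = 0.4235 × 15.6 × 0.5795 = 3.828 mg/L.
Minimum DO = C_s − D_c = 9.29 − 3.828 = 5.462 mg/L.

t_c ≈ 1.70 d; D_c ≈ 3.83 mg/L; min DO ≈ 5.46 mg/L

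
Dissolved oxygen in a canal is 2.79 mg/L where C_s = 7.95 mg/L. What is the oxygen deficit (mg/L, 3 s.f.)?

D = C_s − C = 7.95 − 2.79 = 5.16 mg/L.

D ≈ 5.16 mg/L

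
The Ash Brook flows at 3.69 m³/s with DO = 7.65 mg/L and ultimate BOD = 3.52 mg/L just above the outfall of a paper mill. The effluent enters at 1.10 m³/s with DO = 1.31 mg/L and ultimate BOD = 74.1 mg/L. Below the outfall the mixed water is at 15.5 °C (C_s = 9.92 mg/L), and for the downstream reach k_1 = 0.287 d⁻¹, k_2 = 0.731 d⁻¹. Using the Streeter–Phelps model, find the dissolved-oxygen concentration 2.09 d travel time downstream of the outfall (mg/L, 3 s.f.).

DO ≈ 4.88 mg/L

Mixed DO = (3.69×7.65 + 1.10×1.31)/(3.69+1.10) = 29.67/4.790 = 6.194 mg/L.
Mixed L₀ = (3.69×3.52 + 1.10×74.1)/(4.790) = 94.50/4.790 = 19.73 mg/L.
Initial deficit D₀ = C_s − DO₀ = 9.92 − 6.194 = 3.726 mg/L.
D(2.09) = [0.287×19.73/(0.731−0.287)](e^(−0.287×2.09) − e^(−0.731×2.09)) + 3.726 e^(−0.731×2.09)
= 12.75 × (0.5489 − 0.2170) + 3.726 × 0.2170 = 5.041 mg/L.
DO = 9.92 − 5.041 = 4.879 mg/L.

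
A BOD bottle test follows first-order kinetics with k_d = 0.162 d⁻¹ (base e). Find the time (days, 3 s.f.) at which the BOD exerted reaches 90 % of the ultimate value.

t ≈ 14.2 d

y/L₀ = 1 − e^(−k_d t) = 0.90 ⇒ e^(−k_d t) = 0.100
t = −ln(0.100) / 0.162 = 2.303 / 0.162 = 14.21 d.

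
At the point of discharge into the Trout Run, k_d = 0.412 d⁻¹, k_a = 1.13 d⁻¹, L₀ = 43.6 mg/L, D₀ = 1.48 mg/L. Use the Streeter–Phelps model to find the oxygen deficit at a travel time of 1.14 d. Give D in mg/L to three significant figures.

D ≈ 9.15 mg/L

k_d L₀/(k_a−k_d) = 0.412×43.6/(1.13−0.412) = 17.96/0.7180 = 25.02 mg/L.
e^(−k_d t) = e^(−0.412×1.140) = 0.6252; e^(−k_a t) = e^(−1.13×1.140) = 0.2758.
D = 25.02 × (0.6252 − 0.2758) + 1.48 × 0.2758 = 8.742 + 0.4081 = 9.150 mg/L.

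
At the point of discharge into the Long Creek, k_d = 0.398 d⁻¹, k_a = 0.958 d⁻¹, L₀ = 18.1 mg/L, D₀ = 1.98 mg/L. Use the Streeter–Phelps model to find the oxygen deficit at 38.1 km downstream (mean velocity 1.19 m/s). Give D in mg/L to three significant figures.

D ≈ 3.47 mg/L

Travel time t = x/v = 38.1 km / (1.19 m/s) = 38100 m / 1.19 m/s = 32020 s = 0.3706 d.
k_d L₀/(k_a−k_d) = 0.398×18.1/(0.958−0.398) = 7.204/0.5600 = 12.86 mg/L.
e^(−k_d t) = e^(−0.398×0.3706) = 0.8629; e^(−k_a t) = e^(−0.958×0.3706) = 0.7012.
D = 12.86 × (0.8629 − 0.7012) + 1.98 × 0.7012 = 2.080 + 1.388 = 3.468 mg/L.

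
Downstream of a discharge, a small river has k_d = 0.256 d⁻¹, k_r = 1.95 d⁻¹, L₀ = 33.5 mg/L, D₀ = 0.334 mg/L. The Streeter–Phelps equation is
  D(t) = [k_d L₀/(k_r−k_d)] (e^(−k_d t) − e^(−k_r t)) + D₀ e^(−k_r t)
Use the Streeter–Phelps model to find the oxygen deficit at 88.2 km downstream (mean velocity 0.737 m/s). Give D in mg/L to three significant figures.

D ≈ 3.23 mg/L

Travel time t = x/v = 88.2 km / (0.737 m/s) = 88200 m / 0.737 m/s = 119700 s = 1.385 d.
k_d L₀/(k_r−k_d) = 0.256×33.5/(1.95−0.256) = 8.576/1.694 = 5.063 mg/L.
e^(−k_d t) = e^(−0.256×1.385) = 0.7015; e^(−k_r t) = e^(−1.95×1.385) = 0.06714.
D = 5.063 × (0.7015 − 0.06714) + 0.334 × 0.06714 = 3.211 + 0.02242 = 3.234 mg/L.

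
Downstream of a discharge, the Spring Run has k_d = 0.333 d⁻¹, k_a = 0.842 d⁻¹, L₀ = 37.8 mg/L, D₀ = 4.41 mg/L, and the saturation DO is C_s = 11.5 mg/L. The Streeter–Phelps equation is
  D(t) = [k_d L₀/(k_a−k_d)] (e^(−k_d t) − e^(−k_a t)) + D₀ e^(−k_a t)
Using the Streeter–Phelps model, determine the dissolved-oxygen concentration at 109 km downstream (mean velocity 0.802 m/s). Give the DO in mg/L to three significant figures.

DO ≈ 2.26 mg/L

Travel time t = x/v = 109 km / (0.802 m/s) = 109000 m / 0.802 m/s = 135900 s = 1.573 d.
k_d L₀/(k_a−k_d) = 0.333×37.8/(0.842−0.333) = 12.59/0.5090 = 24.73 mg/L.
e^(−k_d t) = e^(−0.333×1.573) = 0.5923; e^(−k_a t) = e^(−0.842×1.573) = 0.2659.
D = 24.73 × (0.5923 − 0.2659) + 4.41 × 0.2659 = 8.070 + 1.173 = 9.242 mg/L.
DO = C_s − D = 11.5 − 9.242 = 2.258 mg/L.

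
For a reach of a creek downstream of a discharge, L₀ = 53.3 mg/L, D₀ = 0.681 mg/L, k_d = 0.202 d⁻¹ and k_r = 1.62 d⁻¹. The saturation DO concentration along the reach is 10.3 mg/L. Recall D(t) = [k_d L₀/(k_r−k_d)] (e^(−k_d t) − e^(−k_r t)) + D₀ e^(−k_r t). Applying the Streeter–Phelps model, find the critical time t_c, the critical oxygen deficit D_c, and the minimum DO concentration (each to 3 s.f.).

At the critical point dD/dt = 0, so k_d L₀ e^(−k_d t) = k_r D. Substituting D(t) from the Streeter–Phelps equation and solving for t gives
t_c = ln[(k_r/k_d)(1 − D₀(k_r−k_d)/(k_d L₀))] / (k_r−k_d).
Here k_r−k_d = 1.418 d⁻¹ and 1 − D₀(k_r−k_d)/(k_d L₀) = 1 − 0.681×1.418/(0.202×53.3) = 0.9103, so
t_c = ln(8.020 × 0.9103) / 1.418 = 1.988 / 1.418 = 1.402 d.
L(t_c) = L₀ e^(−k_d t_c) = 53.3 × 0.7534 = 40.15 mg/L, and at the critical point k_r D_c = k_d L, so D_c = (0.202/1.62) × 40.15 = 5.007 mg/L.
Minimum DO = C_s − D_c = 10.3 − 5.007 = 5.293 mg/L.

t_c ≈ 1.40 d; D_c ≈ 5.01 mg/L; min DO ≈ 5.29 mg/L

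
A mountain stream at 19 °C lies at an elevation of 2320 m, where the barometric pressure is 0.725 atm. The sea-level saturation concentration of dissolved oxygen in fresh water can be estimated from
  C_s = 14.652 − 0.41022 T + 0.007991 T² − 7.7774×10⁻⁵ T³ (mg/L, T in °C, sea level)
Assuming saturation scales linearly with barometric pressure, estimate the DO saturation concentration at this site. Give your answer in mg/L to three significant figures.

At sea level: C_s = 14.652 − 0.41022×19 + 0.007991×19² − 7.7774×10⁻⁵×19³ = 9.209 mg/L.
Pressure correction: C_s' = 9.209 × 0.725 = 6.677 mg/L.

C_s ≈ 6.68 mg/L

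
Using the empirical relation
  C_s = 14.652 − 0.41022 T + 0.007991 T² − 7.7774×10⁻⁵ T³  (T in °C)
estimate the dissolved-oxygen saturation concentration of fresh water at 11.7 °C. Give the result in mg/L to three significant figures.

C_s = 14.652 − 0.41022×11.7 + 0.007991×11.7² − 7.7774×10⁻⁵×11.7³ = 10.82 mg/L.

C_s ≈ 10.8 mg/L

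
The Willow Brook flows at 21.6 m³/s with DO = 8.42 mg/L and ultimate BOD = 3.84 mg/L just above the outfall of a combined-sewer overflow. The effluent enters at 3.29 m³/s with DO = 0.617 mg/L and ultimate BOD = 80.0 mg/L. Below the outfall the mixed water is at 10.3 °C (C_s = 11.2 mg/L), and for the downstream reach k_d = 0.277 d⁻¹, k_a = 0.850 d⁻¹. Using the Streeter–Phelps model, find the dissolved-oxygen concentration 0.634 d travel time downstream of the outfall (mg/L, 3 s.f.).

Mixed DO = (21.6×8.42 + 3.29×0.617)/(21.6+3.29) = 183.9/24.89 = 7.389 mg/L.
Mixed L₀ = (21.6×3.84 + 3.29×80.0)/(24.89) = 346.1/24.89 = 13.91 mg/L.
Initial deficit D₀ = C_s − DO₀ = 11.2 − 7.389 = 3.811 mg/L.
D(0.634) = [0.277×13.91/(0.850−0.277)](e^(−0.277×0.634) − e^(−0.850×0.634)) + 3.811 e^(−0.850×0.634)
= 6.723 × (0.8389 − 0.5834) + 3.811 × 0.5834 = 3.942 mg/L.
DO = 11.2 − 3.942 = 7.258 mg/L.

DO ≈ 7.26 mg/L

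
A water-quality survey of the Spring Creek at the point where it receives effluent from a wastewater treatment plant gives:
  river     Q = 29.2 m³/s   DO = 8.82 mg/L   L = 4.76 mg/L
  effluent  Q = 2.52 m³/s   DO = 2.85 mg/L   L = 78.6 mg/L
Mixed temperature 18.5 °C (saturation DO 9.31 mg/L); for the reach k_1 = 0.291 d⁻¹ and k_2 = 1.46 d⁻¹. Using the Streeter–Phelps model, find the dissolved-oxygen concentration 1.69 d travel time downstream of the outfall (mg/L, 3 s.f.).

Mixed DO = (29.2×8.82 + 2.52×2.85)/(29.2+2.52) = 264.7/31.72 = 8.346 mg/L.
Mixed L₀ = (29.2×4.76 + 2.52×78.6)/(31.72) = 337.1/31.72 = 10.63 mg/L.
Initial deficit D₀ = C_s − DO₀ = 9.31 − 8.346 = 0.9643 mg/L.
D(1.69) = [0.291×10.63/(1.46−0.291)](e^(−0.291×1.69) − e^(−1.46×1.69)) + 0.9643 e^(−1.46×1.69)
= 2.645 × (0.6115 − 0.08481) + 0.9643 × 0.08481 = 1.475 mg/L.
DO = 9.31 − 1.475 = 7.835 mg/L.

DO ≈ 7.83 mg/L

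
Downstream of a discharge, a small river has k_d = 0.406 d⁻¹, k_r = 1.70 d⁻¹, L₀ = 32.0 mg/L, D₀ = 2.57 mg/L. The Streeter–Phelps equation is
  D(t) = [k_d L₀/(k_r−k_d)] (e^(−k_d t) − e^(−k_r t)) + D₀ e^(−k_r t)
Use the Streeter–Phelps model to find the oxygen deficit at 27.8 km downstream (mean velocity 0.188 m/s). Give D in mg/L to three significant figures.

D ≈ 4.60 mg/L

Travel time t = x/v = 27.8 km / (0.188 m/s) = 27800 m / 0.188 m/s = 147900 s = 1.711 d.
k_d L₀/(k_r−k_d) = 0.406×32.0/(1.70−0.406) = 12.99/1.294 = 10.04 mg/L.
e^(−k_d t) = e^(−0.406×1.711) = 0.4991; e^(−k_r t) = e^(−1.70×1.711) = 0.05450.
D = 10.04 × (0.4991 − 0.05450) + 2.57 × 0.05450 = 4.464 + 0.1401 = 4.604 mg/L.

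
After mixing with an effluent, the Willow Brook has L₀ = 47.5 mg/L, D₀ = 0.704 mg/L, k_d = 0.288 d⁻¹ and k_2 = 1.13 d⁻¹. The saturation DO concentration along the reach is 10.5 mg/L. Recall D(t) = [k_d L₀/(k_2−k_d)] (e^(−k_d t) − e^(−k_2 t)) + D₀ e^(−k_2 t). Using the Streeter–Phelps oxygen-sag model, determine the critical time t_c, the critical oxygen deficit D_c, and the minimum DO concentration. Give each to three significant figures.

t_c ≈ 1.57 d; D_c ≈ 7.70 mg/L; min DO ≈ 2.80 mg/L

With k_2/k_d = 3.924 and 1 − D₀(k_2−k_d)/(k_d L₀) = 0.9567,
t_c = ln(3.924 × 0.9567) / (1.13 − 0.288) = ln(3.754) / 0.8420 = 1.323/0.8420 = 1.571 d.
L(t_c) = L₀ e^(−k_d t_c) = 47.5 × 0.6361 = 30.21 mg/L, and at the critical point k_2 D_c = k_d L, so D_c = (0.288/1.13) × 30.21 = 7.701 mg/L.
Minimum DO = C_s − D_c = 10.5 − 7.701 = 2.799 mg/L.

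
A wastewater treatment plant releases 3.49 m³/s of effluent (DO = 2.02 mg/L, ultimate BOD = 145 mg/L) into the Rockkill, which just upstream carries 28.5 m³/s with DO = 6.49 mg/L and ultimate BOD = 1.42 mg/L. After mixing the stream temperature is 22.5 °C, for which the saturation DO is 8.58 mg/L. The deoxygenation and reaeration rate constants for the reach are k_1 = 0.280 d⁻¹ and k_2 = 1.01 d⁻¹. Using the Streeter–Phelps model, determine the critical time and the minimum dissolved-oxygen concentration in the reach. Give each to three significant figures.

t_c ≈ 1.07 d; minimum DO ≈ 5.07 mg/L

Mixed DO = (28.5×6.49 + 3.49×2.02)/(28.5+3.49) = 192.0/31.99 = 6.002 mg/L.
Mixed L₀ = (28.5×1.42 + 3.49×145)/(31.99) = 546.5/31.99 = 17.08 mg/L.
Initial deficit D₀ = C_s − DO₀ = 8.58 − 6.002 = 2.578 mg/L.
t_c = (1/0.7300) ln[(1.01/0.280)(1 − 2.578×0.7300/(0.280×17.08))] = 1.370 × ln(2.188) = 1.073 d.
D_c = (0.280/1.01) × 17.08 × e^(−0.280×1.073) = 0.2772 × 17.08 × 0.7406 = 3.507 mg/L.
Minimum DO = 8.58 − 3.507 = 5.073 mg/L.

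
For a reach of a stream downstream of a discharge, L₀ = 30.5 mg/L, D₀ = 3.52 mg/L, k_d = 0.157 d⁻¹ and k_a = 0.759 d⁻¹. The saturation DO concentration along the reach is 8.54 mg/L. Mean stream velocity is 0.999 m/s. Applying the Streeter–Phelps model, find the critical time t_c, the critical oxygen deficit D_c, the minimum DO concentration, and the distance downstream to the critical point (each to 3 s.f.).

At the critical point dD/dt = 0, so k_d L₀ e^(−k_d t) = k_a D. Substituting D(t) from the Streeter–Phelps equation and solving for t gives
t_c = ln[(k_a/k_d)(1 − D₀(k_a−k_d)/(k_d L₀))] / (k_a−k_d).
Here k_a−k_d = 0.6020 d⁻¹ and 1 − D₀(k_a−k_d)/(k_d L₀) = 1 − 3.52×0.6020/(0.157×30.5) = 0.5575, so
t_c = ln(4.834 × 0.5575) / 0.6020 = 0.9914 / 0.6020 = 1.647 d.
D_c = (k_d/k_a) L₀ e^(−k_d t_c) = (0.157/0.759) × 30.5 × e^(−0.157×1.647) = 0.2069 × 30.5 × 0.7722 = 4.872 mg/L.
Minimum DO = C_s − D_c = 8.54 − 4.872 = 3.668 mg/L.
x_c = v t_c = 0.999 m/s × 1.647 d × 86400 s/d = 142100 m ≈ 142 km.

t_c ≈ 1.65 d; D_c ≈ 4.87 mg/L; min DO ≈ 3.67 mg/L; x_c ≈ 142 km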